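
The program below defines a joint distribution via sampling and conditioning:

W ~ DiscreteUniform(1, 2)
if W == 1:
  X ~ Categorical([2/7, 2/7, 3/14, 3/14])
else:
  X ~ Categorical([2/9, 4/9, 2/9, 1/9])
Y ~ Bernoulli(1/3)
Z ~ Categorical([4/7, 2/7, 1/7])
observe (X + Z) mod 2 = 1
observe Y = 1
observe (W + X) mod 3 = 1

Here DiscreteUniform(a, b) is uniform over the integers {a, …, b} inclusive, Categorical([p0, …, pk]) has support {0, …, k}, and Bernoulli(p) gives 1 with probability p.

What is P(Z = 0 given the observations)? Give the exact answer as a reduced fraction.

P(Z = 0 | obs) = 108/263

Enumerate traces; 4 have nonzero weight after conditioning:
  (W=1, X=0, Y=1, Z=1) weight 2/147
  (W=1, X=3, Y=1, Z=0) weight 1/49
  (W=1, X=3, Y=1, Z=2) weight 1/196
  (W=2, X=2, Y=1, Z=1) weight 2/189
Group by Z:
  weight(Z=0) = 1/49
  weight(Z=1) = 32/1323
  weight(Z=2) = 1/196
Total weight = 1/49 + 32/1323 + 1/196 = 263/5292
P(Z=0 | obs) = 1/49 / 263/5292 = 108/263
P(Z=1 | obs) = 32/1323 / 263/5292 = 128/263
P(Z=2 | obs) = 1/196 / 263/5292 = 27/263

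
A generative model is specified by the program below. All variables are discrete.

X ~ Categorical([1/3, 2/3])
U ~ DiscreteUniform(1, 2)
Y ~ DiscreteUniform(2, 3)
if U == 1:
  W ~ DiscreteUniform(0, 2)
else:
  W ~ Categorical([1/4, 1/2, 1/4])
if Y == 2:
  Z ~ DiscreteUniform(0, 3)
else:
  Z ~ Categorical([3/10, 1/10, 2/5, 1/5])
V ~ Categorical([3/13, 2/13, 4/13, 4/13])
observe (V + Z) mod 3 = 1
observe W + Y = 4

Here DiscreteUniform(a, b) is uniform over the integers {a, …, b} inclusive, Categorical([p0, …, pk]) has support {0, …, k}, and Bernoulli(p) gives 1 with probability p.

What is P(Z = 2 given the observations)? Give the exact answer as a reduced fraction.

Enumerate traces; 40 have nonzero weight after conditioning:
  (X=0, U=1, Y=2, W=2, Z=0, V=1) weight 1/936
  (X=0, U=1, Y=2, W=2, Z=1, V=0) weight 1/624
  (X=0, U=1, Y=2, W=2, Z=1, V=3) weight 1/468
  (X=0, U=1, Y=2, W=2, Z=2, V=2) weight 1/468
  (X=0, U=1, Y=2, W=2, Z=3, V=1) weight 1/936
  (X=0, U=1, Y=3, W=1, Z=0, V=1) weight 1/780
  (X=0, U=1, Y=3, W=1, Z=1, V=0) weight 1/1560
  (X=0, U=1, Y=3, W=1, Z=1, V=3) weight 1/1170
  … 32 more
Group by Z:
  weight(Z=0) = 19/1248
  weight(Z=1) = 77/2496
  weight(Z=2) = 23/624
  weight(Z=3) = 5/416
Total weight = 19/1248 + 77/2496 + 23/624 + 5/416 = 79/832
P(Z=0 | obs) = 19/1248 / 79/832 = 38/237
P(Z=1 | obs) = 77/2496 / 79/832 = 77/237
P(Z=2 | obs) = 23/624 / 79/832 = 92/237
P(Z=3 | obs) = 5/416 / 79/832 = 10/79

P(Z = 2 | obs) = 92/237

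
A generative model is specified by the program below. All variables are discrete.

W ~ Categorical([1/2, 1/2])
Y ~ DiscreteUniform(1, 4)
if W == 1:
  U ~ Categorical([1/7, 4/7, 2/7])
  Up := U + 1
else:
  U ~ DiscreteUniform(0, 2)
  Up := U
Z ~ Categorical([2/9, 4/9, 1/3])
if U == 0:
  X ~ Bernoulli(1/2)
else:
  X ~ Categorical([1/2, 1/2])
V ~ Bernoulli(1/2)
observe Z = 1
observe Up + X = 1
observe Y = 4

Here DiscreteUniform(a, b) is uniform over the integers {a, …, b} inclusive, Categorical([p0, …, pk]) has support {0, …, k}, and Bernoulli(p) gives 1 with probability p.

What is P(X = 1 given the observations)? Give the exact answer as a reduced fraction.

Enumerate traces; 6 have nonzero weight after conditioning:
  (W=0, Y=4, U=0, Z=1, X=1, V=0) weight 1/216
  (W=0, Y=4, U=0, Z=1, X=1, V=1) weight 1/216
  (W=0, Y=4, U=1, Z=1, X=0, V=0) weight 1/216
  (W=0, Y=4, U=1, Z=1, X=0, V=1) weight 1/216
  (W=1, Y=4, U=0, Z=1, X=0, V=0) weight 1/504
  (W=1, Y=4, U=0, Z=1, X=0, V=1) weight 1/504
Group by X:
  weight(X=0) = 5/378
  weight(X=1) = 1/108
Total weight = 5/378 + 1/108 = 17/756
P(X=0 | obs) = 5/378 / 17/756 = 10/17
P(X=1 | obs) = 1/108 / 17/756 = 7/17

P(X = 1 | obs) = 7/17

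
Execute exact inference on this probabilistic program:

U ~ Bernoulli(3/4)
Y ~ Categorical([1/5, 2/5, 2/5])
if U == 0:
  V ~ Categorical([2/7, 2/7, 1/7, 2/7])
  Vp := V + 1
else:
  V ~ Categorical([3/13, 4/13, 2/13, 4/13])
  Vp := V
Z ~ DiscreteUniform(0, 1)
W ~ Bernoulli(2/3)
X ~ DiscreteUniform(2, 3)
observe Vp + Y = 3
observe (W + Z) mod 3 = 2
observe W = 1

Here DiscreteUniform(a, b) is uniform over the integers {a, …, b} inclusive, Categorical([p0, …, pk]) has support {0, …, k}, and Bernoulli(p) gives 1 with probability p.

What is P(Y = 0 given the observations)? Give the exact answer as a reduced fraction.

Enumerate traces; 12 have nonzero weight after conditioning:
  (U=0, Y=0, V=2, Z=1, W=1, X=2) weight 1/840
  (U=0, Y=0, V=2, Z=1, W=1, X=3) weight 1/840
  (U=0, Y=1, V=1, Z=1, W=1, X=2) weight 1/210
  (U=0, Y=1, V=1, Z=1, W=1, X=3) weight 1/210
  (U=0, Y=2, V=0, Z=1, W=1, X=2) weight 1/210
  (U=0, Y=2, V=0, Z=1, W=1, X=3) weight 1/210
  (U=1, Y=0, V=3, Z=1, W=1, X=2) weight 1/130
  (U=1, Y=0, V=3, Z=1, W=1, X=3) weight 1/130
  … 4 more
Group by Y:
  weight(Y=0) = 97/5460
  weight(Y=1) = 34/1365
  weight(Y=2) = 11/273
Total weight = 97/5460 + 34/1365 + 11/273 = 151/1820
P(Y=0 | obs) = 97/5460 / 151/1820 = 97/453
P(Y=1 | obs) = 34/1365 / 151/1820 = 136/453
P(Y=2 | obs) = 11/273 / 151/1820 = 220/453

P(Y = 0 | obs) = 97/453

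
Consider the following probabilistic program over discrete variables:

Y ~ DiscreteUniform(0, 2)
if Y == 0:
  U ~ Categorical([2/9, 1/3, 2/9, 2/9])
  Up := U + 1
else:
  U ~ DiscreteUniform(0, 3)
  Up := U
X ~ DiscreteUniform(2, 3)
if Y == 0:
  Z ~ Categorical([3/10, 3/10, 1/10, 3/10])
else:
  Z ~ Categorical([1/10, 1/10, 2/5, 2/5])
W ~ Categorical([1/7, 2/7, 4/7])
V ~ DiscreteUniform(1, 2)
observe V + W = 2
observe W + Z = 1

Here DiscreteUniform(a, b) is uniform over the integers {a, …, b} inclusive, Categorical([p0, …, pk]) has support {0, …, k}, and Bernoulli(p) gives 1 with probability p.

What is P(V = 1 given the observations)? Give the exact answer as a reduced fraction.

Enumerate traces; 48 have nonzero weight after conditioning:
  (Y=0, U=0, X=2, Z=0, W=1, V=1) weight 1/630
  (Y=0, U=0, X=2, Z=1, W=0, V=2) weight 1/1260
  (Y=0, U=0, X=3, Z=0, W=1, V=1) weight 1/630
  (Y=0, U=0, X=3, Z=1, W=0, V=2) weight 1/1260
  (Y=0, U=1, X=2, Z=0, W=1, V=1) weight 1/420
  (Y=0, U=1, X=2, Z=1, W=0, V=2) weight 1/840
  (Y=0, U=1, X=3, Z=0, W=1, V=1) weight 1/420
  (Y=0, U=1, X=3, Z=1, W=0, V=2) weight 1/840
  … 40 more
Group by V:
  weight(V=1) = 1/42
  weight(V=2) = 1/84
Total weight = 1/42 + 1/84 = 1/28
P(V=1 | obs) = 1/42 / 1/28 = 2/3
P(V=2 | obs) = 1/84 / 1/28 = 1/3

P(V = 1 | obs) = 2/3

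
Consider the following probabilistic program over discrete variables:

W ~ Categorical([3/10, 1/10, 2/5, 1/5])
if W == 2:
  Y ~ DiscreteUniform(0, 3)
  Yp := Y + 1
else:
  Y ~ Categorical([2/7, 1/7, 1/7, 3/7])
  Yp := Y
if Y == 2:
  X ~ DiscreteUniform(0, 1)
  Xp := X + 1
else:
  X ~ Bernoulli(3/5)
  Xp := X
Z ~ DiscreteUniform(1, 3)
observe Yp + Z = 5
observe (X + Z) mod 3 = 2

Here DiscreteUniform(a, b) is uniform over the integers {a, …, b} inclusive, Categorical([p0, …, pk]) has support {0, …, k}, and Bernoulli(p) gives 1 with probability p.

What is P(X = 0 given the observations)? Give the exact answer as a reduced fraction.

Enumerate traces; 5 have nonzero weight after conditioning:
  (W=0, Y=3, X=0, Z=2) weight 3/175
  (W=1, Y=3, X=0, Z=2) weight 1/175
  (W=2, Y=2, X=0, Z=2) weight 1/60
  (W=2, Y=3, X=1, Z=1) weight 1/50
  (W=3, Y=3, X=0, Z=2) weight 2/175
Group by X:
  weight(X=0) = 107/2100
  weight(X=1) = 1/50
Total weight = 107/2100 + 1/50 = 149/2100
P(X=0 | obs) = 107/2100 / 149/2100 = 107/149
P(X=1 | obs) = 1/50 / 149/2100 = 42/149

P(X = 0 | obs) = 107/149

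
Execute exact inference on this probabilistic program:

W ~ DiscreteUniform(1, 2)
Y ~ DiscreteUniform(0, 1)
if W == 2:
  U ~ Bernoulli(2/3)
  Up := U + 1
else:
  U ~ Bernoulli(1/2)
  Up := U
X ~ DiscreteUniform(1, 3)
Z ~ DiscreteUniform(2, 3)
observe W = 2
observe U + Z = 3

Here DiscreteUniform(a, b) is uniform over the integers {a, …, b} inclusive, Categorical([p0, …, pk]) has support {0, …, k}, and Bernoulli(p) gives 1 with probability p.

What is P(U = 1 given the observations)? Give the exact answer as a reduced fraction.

Enumerate traces; 12 have nonzero weight after conditioning:
  (W=2, Y=0, U=0, X=1, Z=3) weight 1/72
  (W=2, Y=0, U=0, X=2, Z=3) weight 1/72
  (W=2, Y=0, U=0, X=3, Z=3) weight 1/72
  (W=2, Y=0, U=1, X=1, Z=2) weight 1/36
  (W=2, Y=0, U=1, X=2, Z=2) weight 1/36
  (W=2, Y=0, U=1, X=3, Z=2) weight 1/36
  (W=2, Y=1, U=0, X=1, Z=3) weight 1/72
  (W=2, Y=1, U=0, X=2, Z=3) weight 1/72
  … 4 more
Group by U:
  weight(U=0) = 1/12
  weight(U=1) = 1/6
Total weight = 1/12 + 1/6 = 1/4
P(U=0 | obs) = 1/12 / 1/4 = 1/3
P(U=1 | obs) = 1/6 / 1/4 = 2/3

P(U = 1 | obs) = 2/3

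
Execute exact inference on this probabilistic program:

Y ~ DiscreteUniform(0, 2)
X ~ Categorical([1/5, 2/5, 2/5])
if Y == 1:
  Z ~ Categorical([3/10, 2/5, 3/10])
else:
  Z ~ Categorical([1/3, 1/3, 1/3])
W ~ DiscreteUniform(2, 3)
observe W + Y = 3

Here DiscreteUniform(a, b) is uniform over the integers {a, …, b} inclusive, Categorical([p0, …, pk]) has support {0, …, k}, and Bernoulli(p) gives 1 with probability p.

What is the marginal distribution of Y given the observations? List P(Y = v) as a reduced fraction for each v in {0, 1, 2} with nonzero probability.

P(Y=0) = 1/2, P(Y=1) = 1/2

Enumerate traces; 18 have nonzero weight after conditioning:
  (Y=0, X=0, Z=0, W=3) weight 1/90
  (Y=0, X=0, Z=1, W=3) weight 1/90
  (Y=0, X=0, Z=2, W=3) weight 1/90
  (Y=0, X=1, Z=0, W=3) weight 1/45
  (Y=0, X=1, Z=1, W=3) weight 1/45
  (Y=0, X=1, Z=2, W=3) weight 1/45
  (Y=0, X=2, Z=0, W=3) weight 1/45
  (Y=0, X=2, Z=1, W=3) weight 1/45
  (Y=1, X=0, Z=0, W=2) weight 1/100
  … 9 more
Group by Y:
  weight(Y=0) = 1/6
  weight(Y=1) = 1/6
Total weight = 1/6 + 1/6 = 1/3
P(Y=0 | obs) = 1/6 / 1/3 = 1/2
P(Y=1 | obs) = 1/6 / 1/3 = 1/2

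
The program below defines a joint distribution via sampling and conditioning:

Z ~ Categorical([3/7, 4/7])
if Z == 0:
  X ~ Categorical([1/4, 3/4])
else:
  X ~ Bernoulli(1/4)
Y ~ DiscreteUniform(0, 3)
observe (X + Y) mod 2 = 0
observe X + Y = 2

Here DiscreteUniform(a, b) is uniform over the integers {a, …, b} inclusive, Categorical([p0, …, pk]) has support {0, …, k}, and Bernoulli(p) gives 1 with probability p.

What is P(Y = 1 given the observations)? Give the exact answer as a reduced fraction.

Enumerate traces; 4 have nonzero weight after conditioning:
  (Z=0, X=0, Y=2) weight 3/112
  (Z=0, X=1, Y=1) weight 9/112
  (Z=1, X=0, Y=2) weight 3/28
  (Z=1, X=1, Y=1) weight 1/28
Group by Y:
  weight(Y=1) = 13/112
  weight(Y=2) = 15/112
Total weight = 13/112 + 15/112 = 1/4
P(Y=1 | obs) = 13/112 / 1/4 = 13/28
P(Y=2 | obs) = 15/112 / 1/4 = 15/28

P(Y = 1 | obs) = 13/28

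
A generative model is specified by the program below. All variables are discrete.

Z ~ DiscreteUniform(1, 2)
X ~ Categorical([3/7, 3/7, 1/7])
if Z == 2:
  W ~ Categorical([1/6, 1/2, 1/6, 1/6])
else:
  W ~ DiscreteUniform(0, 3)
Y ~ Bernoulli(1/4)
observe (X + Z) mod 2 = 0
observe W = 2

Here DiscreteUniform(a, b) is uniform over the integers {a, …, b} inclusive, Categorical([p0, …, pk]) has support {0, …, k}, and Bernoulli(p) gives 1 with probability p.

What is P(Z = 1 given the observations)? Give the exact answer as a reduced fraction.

P(Z = 1 | obs) = 9/17

Enumerate traces; 6 have nonzero weight after conditioning:
  (Z=1, X=1, W=2, Y=0) weight 9/224
  (Z=1, X=1, W=2, Y=1) weight 3/224
  (Z=2, X=0, W=2, Y=0) weight 3/112
  (Z=2, X=0, W=2, Y=1) weight 1/112
  (Z=2, X=2, W=2, Y=0) weight 1/112
  (Z=2, X=2, W=2, Y=1) weight 1/336
Group by Z:
  weight(Z=1) = 3/56
  weight(Z=2) = 1/21
Total weight = 3/56 + 1/21 = 17/168
P(Z=1 | obs) = 3/56 / 17/168 = 9/17
P(Z=2 | obs) = 1/21 / 17/168 = 8/17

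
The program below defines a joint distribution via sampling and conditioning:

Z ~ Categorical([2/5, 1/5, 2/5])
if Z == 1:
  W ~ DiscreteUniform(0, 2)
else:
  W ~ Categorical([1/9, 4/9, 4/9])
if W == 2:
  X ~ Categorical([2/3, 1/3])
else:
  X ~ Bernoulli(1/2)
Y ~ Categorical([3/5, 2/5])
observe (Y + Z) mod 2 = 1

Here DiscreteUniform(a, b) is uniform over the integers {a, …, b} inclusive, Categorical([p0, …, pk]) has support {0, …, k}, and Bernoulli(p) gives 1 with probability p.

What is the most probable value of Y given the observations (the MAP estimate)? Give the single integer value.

Enumerate traces; 18 have nonzero weight after conditioning:
  (Z=0, W=0, X=0, Y=1) weight 2/225
  (Z=0, W=0, X=1, Y=1) weight 2/225
  (Z=0, W=1, X=0, Y=1) weight 8/225
  (Z=0, W=1, X=1, Y=1) weight 8/225
  (Z=0, W=2, X=0, Y=1) weight 32/675
  (Z=0, W=2, X=1, Y=1) weight 16/675
  (Z=1, W=0, X=0, Y=0) weight 1/50
  (Z=1, W=0, X=1, Y=0) weight 1/50
  … 10 more
Group by Y:
  weight(Y=0) = 3/25
  weight(Y=1) = 8/25
Total weight = 3/25 + 8/25 = 11/25
P(Y=0 | obs) = 3/25 / 11/25 = 3/11
P(Y=1 | obs) = 8/25 / 11/25 = 8/11
argmax = 1

argmax_v P(Y = v | obs) = 1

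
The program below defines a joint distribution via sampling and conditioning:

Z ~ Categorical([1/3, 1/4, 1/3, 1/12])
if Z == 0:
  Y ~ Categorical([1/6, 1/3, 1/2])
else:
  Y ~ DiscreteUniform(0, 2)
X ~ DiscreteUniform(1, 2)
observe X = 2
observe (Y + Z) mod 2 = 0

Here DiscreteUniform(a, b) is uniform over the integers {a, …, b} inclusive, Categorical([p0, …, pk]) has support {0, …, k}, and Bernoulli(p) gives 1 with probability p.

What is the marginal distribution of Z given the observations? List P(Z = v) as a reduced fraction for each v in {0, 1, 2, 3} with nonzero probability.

P(Z=0) = 2/5, P(Z=1) = 3/20, P(Z=2) = 2/5, P(Z=3) = 1/20

Enumerate traces; 6 have nonzero weight after conditioning:
  (Z=0, Y=0, X=2) weight 1/36
  (Z=0, Y=2, X=2) weight 1/12
  (Z=1, Y=1, X=2) weight 1/24
  (Z=2, Y=0, X=2) weight 1/18
  (Z=2, Y=2, X=2) weight 1/18
  (Z=3, Y=1, X=2) weight 1/72
Group by Z:
  weight(Z=0) = 1/9
  weight(Z=1) = 1/24
  weight(Z=2) = 1/9
  weight(Z=3) = 1/72
Total weight = 1/9 + 1/24 + 1/9 + 1/72 = 5/18
P(Z=0 | obs) = 1/9 / 5/18 = 2/5
P(Z=1 | obs) = 1/24 / 5/18 = 3/20
P(Z=2 | obs) = 1/9 / 5/18 = 2/5
P(Z=3 | obs) = 1/72 / 5/18 = 1/20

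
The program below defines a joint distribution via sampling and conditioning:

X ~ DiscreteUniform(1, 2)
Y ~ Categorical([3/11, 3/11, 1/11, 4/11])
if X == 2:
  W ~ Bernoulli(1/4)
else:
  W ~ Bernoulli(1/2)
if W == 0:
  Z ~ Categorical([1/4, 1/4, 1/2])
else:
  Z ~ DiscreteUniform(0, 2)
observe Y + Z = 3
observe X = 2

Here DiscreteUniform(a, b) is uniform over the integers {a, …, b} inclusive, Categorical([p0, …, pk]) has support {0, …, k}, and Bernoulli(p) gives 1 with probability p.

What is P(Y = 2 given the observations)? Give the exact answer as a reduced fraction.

Enumerate traces; 6 have nonzero weight after conditioning:
  (X=2, Y=1, W=0, Z=2) weight 9/176
  (X=2, Y=1, W=1, Z=2) weight 1/88
  (X=2, Y=2, W=0, Z=1) weight 3/352
  (X=2, Y=2, W=1, Z=1) weight 1/264
  (X=2, Y=3, W=0, Z=0) weight 3/88
  (X=2, Y=3, W=1, Z=0) weight 1/66
Group by Y:
  weight(Y=1) = 1/16
  weight(Y=2) = 13/1056
  weight(Y=3) = 13/264
Total weight = 1/16 + 13/1056 + 13/264 = 131/1056
P(Y=1 | obs) = 1/16 / 131/1056 = 66/131
P(Y=2 | obs) = 13/1056 / 131/1056 = 13/131
P(Y=3 | obs) = 13/264 / 131/1056 = 52/131

P(Y = 2 | obs) = 13/131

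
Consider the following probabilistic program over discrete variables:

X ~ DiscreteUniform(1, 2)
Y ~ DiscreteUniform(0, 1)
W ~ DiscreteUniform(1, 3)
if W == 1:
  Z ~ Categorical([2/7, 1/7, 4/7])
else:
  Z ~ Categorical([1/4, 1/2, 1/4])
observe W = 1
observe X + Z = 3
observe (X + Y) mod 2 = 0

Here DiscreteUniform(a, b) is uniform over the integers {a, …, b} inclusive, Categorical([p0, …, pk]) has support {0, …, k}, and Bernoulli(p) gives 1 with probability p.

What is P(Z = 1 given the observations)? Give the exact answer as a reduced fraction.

P(Z = 1 | obs) = 1/5

Enumerate traces; 2 have nonzero weight after conditioning:
  (X=1, Y=1, W=1, Z=2) weight 1/21
  (X=2, Y=0, W=1, Z=1) weight 1/84
Group by Z:
  weight(Z=1) = 1/84
  weight(Z=2) = 1/21
Total weight = 1/84 + 1/21 = 5/84
P(Z=1 | obs) = 1/84 / 5/84 = 1/5
P(Z=2 | obs) = 1/21 / 5/84 = 4/5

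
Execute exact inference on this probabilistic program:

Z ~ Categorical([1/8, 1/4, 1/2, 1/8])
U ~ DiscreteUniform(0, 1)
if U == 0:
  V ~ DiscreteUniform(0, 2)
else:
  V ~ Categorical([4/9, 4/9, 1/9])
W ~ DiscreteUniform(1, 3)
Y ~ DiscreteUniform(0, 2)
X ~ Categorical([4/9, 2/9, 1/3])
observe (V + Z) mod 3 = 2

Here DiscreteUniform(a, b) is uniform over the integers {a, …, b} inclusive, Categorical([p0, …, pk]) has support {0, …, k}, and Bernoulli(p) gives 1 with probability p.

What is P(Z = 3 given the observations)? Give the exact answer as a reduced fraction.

Enumerate traces; 216 have nonzero weight after conditioning:
  (Z=0, U=0, V=2, W=1, Y=0, X=0) weight 1/972
  (Z=0, U=0, V=2, W=1, Y=0, X=1) weight 1/1944
  (Z=0, U=0, V=2, W=1, Y=0, X=2) weight 1/1296
  (Z=0, U=0, V=2, W=1, Y=1, X=0) weight 1/972
  (Z=0, U=0, V=2, W=1, Y=1, X=1) weight 1/1944
  (Z=0, U=0, V=2, W=1, Y=1, X=2) weight 1/1296
  (Z=0, U=0, V=2, W=1, Y=2, X=0) weight 1/972
  (Z=0, U=0, V=2, W=1, Y=2, X=1) weight 1/1944
  (Z=1, U=0, V=1, W=1, Y=0, X=0) weight 1/486
  (Z=2, U=0, V=0, W=1, Y=0, X=0) weight 1/243
  … 206 more
Group by Z:
  weight(Z=0) = 1/36
  weight(Z=1) = 7/72
  weight(Z=2) = 7/36
  weight(Z=3) = 1/36
Total weight = 1/36 + 7/72 + 7/36 + 1/36 = 25/72
P(Z=0 | obs) = 1/36 / 25/72 = 2/25
P(Z=1 | obs) = 7/72 / 25/72 = 7/25
P(Z=2 | obs) = 7/36 / 25/72 = 14/25
P(Z=3 | obs) = 1/36 / 25/72 = 2/25

P(Z = 3 | obs) = 2/25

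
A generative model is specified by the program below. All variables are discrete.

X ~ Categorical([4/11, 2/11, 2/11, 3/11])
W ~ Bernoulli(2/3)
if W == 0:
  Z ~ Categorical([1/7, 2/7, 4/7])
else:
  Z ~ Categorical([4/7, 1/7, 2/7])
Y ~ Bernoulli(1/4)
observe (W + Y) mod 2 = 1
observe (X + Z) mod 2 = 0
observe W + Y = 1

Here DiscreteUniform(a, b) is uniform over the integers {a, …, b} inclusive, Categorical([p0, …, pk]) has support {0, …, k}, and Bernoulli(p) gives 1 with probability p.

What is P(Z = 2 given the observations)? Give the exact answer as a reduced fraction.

Enumerate traces; 12 have nonzero weight after conditioning:
  (X=0, W=0, Z=0, Y=1) weight 1/231
  (X=0, W=0, Z=2, Y=1) weight 4/231
  (X=0, W=1, Z=0, Y=0) weight 8/77
  (X=0, W=1, Z=2, Y=0) weight 4/77
  (X=1, W=0, Z=1, Y=1) weight 1/231
  (X=1, W=1, Z=1, Y=0) weight 1/77
  (X=2, W=0, Z=0, Y=1) weight 1/462
  (X=2, W=0, Z=2, Y=1) weight 2/231
  … 4 more
Group by Z:
  weight(Z=0) = 25/154
  weight(Z=1) = 10/231
  weight(Z=2) = 8/77
Total weight = 25/154 + 10/231 + 8/77 = 13/42
P(Z=0 | obs) = 25/154 / 13/42 = 75/143
P(Z=1 | obs) = 10/231 / 13/42 = 20/143
P(Z=2 | obs) = 8/77 / 13/42 = 48/143

P(Z = 2 | obs) = 48/143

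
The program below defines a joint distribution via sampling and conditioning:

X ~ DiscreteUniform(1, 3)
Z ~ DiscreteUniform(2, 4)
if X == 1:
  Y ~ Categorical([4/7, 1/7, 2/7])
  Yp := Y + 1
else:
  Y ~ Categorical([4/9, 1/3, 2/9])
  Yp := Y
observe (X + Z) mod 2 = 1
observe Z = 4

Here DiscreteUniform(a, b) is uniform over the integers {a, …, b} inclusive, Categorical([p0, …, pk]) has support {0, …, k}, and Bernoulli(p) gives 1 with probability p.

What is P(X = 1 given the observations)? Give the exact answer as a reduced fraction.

P(X = 1 | obs) = 1/2

Enumerate traces; 6 have nonzero weight after conditioning:
  (X=1, Z=4, Y=0) weight 4/63
  (X=1, Z=4, Y=1) weight 1/63
  (X=1, Z=4, Y=2) weight 2/63
  (X=3, Z=4, Y=0) weight 4/81
  (X=3, Z=4, Y=1) weight 1/27
  (X=3, Z=4, Y=2) weight 2/81
Group by X:
  weight(X=1) = 1/9
  weight(X=3) = 1/9
Total weight = 1/9 + 1/9 = 2/9
P(X=1 | obs) = 1/9 / 2/9 = 1/2
P(X=3 | obs) = 1/9 / 2/9 = 1/2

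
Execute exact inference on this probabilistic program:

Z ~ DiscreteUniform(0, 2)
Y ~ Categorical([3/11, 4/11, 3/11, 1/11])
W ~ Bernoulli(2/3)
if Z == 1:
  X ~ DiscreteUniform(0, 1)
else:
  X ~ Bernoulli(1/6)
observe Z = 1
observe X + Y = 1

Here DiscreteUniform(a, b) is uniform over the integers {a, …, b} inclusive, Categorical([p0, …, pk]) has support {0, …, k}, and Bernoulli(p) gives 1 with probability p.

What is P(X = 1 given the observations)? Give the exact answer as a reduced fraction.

P(X = 1 | obs) = 3/7

Enumerate traces; 4 have nonzero weight after conditioning:
  (Z=1, Y=0, W=0, X=1) weight 1/66
  (Z=1, Y=0, W=1, X=1) weight 1/33
  (Z=1, Y=1, W=0, X=0) weight 2/99
  (Z=1, Y=1, W=1, X=0) weight 4/99
Group by X:
  weight(X=0) = 2/33
  weight(X=1) = 1/22
Total weight = 2/33 + 1/22 = 7/66
P(X=0 | obs) = 2/33 / 7/66 = 4/7
P(X=1 | obs) = 1/22 / 7/66 = 3/7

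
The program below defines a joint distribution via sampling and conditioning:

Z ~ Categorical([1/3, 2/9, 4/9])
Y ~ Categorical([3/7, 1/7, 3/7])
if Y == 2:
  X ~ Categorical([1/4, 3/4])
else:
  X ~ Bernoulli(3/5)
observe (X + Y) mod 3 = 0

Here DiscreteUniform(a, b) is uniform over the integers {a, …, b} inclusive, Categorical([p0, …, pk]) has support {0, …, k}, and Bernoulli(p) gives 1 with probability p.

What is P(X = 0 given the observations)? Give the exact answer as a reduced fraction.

P(X = 0 | obs) = 8/23

Enumerate traces; 6 have nonzero weight after conditioning:
  (Z=0, Y=0, X=0) weight 2/35
  (Z=0, Y=2, X=1) weight 3/28
  (Z=1, Y=0, X=0) weight 4/105
  (Z=1, Y=2, X=1) weight 1/14
  (Z=2, Y=0, X=0) weight 8/105
  (Z=2, Y=2, X=1) weight 1/7
Group by X:
  weight(X=0) = 6/35
  weight(X=1) = 9/28
Total weight = 6/35 + 9/28 = 69/140
P(X=0 | obs) = 6/35 / 69/140 = 8/23
P(X=1 | obs) = 9/28 / 69/140 = 15/23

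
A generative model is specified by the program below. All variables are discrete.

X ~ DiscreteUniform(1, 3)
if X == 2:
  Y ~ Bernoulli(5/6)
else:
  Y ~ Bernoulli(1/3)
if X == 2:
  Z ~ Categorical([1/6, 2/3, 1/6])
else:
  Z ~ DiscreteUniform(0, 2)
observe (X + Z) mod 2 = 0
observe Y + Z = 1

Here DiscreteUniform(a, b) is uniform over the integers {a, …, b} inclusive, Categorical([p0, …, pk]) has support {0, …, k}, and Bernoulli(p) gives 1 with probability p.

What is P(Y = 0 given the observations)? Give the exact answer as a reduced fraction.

P(Y = 0 | obs) = 16/21

Enumerate traces; 3 have nonzero weight after conditioning:
  (X=1, Y=0, Z=1) weight 2/27
  (X=2, Y=1, Z=0) weight 5/108
  (X=3, Y=0, Z=1) weight 2/27
Group by Y:
  weight(Y=0) = 4/27
  weight(Y=1) = 5/108
Total weight = 4/27 + 5/108 = 7/36
P(Y=0 | obs) = 4/27 / 7/36 = 16/21
P(Y=1 | obs) = 5/108 / 7/36 = 5/21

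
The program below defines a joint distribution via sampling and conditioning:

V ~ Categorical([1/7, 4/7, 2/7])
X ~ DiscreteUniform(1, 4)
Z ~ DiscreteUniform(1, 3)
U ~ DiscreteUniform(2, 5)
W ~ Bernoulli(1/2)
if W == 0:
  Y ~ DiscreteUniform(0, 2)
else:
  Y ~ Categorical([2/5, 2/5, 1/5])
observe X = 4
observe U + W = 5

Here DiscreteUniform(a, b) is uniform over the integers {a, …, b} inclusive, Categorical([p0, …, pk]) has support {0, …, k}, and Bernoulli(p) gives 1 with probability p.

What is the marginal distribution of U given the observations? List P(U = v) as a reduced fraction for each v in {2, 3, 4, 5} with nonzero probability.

Enumerate traces; 54 have nonzero weight after conditioning:
  (V=0, X=4, Z=1, U=4, W=1, Y=0) weight 1/1680
  (V=0, X=4, Z=1, U=4, W=1, Y=1) weight 1/1680
  (V=0, X=4, Z=1, U=4, W=1, Y=2) weight 1/3360
  (V=0, X=4, Z=1, U=5, W=0, Y=0) weight 1/2016
  (V=0, X=4, Z=1, U=5, W=0, Y=1) weight 1/2016
  (V=0, X=4, Z=1, U=5, W=0, Y=2) weight 1/2016
  (V=0, X=4, Z=2, U=4, W=1, Y=0) weight 1/1680
  (V=0, X=4, Z=2, U=4, W=1, Y=1) weight 1/1680
  … 46 more
Group by U:
  weight(U=4) = 1/32
  weight(U=5) = 1/32
Total weight = 1/32 + 1/32 = 1/16
P(U=4 | obs) = 1/32 / 1/16 = 1/2
P(U=5 | obs) = 1/32 / 1/16 = 1/2

P(U=4) = 1/2, P(U=5) = 1/2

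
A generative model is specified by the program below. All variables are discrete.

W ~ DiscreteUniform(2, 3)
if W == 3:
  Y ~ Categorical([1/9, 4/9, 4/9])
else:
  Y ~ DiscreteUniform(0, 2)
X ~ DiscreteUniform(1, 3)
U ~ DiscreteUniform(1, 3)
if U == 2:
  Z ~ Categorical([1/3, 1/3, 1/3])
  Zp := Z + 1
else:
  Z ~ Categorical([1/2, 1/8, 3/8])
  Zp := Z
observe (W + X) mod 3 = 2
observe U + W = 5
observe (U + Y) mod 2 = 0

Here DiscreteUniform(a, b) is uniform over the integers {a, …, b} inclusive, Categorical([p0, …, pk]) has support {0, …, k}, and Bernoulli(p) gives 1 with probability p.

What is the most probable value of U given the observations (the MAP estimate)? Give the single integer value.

Enumerate traces; 9 have nonzero weight after conditioning:
  (W=2, Y=1, X=3, U=3, Z=0) weight 1/108
  (W=2, Y=1, X=3, U=3, Z=1) weight 1/432
  (W=2, Y=1, X=3, U=3, Z=2) weight 1/144
  (W=3, Y=0, X=2, U=2, Z=0) weight 1/486
  (W=3, Y=0, X=2, U=2, Z=1) weight 1/486
  (W=3, Y=0, X=2, U=2, Z=2) weight 1/486
  (W=3, Y=2, X=2, U=2, Z=0) weight 2/243
  (W=3, Y=2, X=2, U=2, Z=1) weight 2/243
  … 1 more
Group by U:
  weight(U=2) = 5/162
  weight(U=3) = 1/54
Total weight = 5/162 + 1/54 = 4/81
P(U=2 | obs) = 5/162 / 4/81 = 5/8
P(U=3 | obs) = 1/54 / 4/81 = 3/8
argmax = 2

argmax_v P(U = v | obs) = 2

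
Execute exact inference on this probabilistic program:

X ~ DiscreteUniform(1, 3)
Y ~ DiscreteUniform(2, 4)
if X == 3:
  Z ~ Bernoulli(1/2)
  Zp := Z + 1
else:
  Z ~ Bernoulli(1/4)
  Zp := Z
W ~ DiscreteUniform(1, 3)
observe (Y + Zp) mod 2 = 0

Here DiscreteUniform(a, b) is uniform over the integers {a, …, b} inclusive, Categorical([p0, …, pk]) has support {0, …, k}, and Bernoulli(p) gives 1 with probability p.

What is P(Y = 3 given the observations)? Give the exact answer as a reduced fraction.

P(Y = 3 | obs) = 1/5

Enumerate traces; 27 have nonzero weight after conditioning:
  (X=1, Y=2, Z=0, W=1) weight 1/36
  (X=1, Y=2, Z=0, W=2) weight 1/36
  (X=1, Y=2, Z=0, W=3) weight 1/36
  (X=1, Y=3, Z=1, W=1) weight 1/108
  (X=1, Y=3, Z=1, W=2) weight 1/108
  (X=1, Y=3, Z=1, W=3) weight 1/108
  (X=1, Y=4, Z=0, W=1) weight 1/36
  (X=1, Y=4, Z=0, W=2) weight 1/36
  … 19 more
Group by Y:
  weight(Y=2) = 2/9
  weight(Y=3) = 1/9
  weight(Y=4) = 2/9
Total weight = 2/9 + 1/9 + 2/9 = 5/9
P(Y=2 | obs) = 2/9 / 5/9 = 2/5
P(Y=3 | obs) = 1/9 / 5/9 = 1/5
P(Y=4 | obs) = 2/9 / 5/9 = 2/5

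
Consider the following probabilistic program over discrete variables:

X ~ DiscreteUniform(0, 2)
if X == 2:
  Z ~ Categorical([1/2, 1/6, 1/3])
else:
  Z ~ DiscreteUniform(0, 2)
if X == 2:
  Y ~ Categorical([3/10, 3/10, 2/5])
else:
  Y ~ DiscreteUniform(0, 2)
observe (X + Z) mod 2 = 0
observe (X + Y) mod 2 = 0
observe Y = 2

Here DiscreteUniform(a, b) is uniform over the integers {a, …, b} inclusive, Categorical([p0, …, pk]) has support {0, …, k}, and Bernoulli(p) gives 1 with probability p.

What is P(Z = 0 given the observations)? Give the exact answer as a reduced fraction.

Enumerate traces; 4 have nonzero weight after conditioning:
  (X=0, Z=0, Y=2) weight 1/27
  (X=0, Z=2, Y=2) weight 1/27
  (X=2, Z=0, Y=2) weight 1/15
  (X=2, Z=2, Y=2) weight 2/45
Group by Z:
  weight(Z=0) = 14/135
  weight(Z=2) = 11/135
Total weight = 14/135 + 11/135 = 5/27
P(Z=0 | obs) = 14/135 / 5/27 = 14/25
P(Z=2 | obs) = 11/135 / 5/27 = 11/25

P(Z = 0 | obs) = 14/25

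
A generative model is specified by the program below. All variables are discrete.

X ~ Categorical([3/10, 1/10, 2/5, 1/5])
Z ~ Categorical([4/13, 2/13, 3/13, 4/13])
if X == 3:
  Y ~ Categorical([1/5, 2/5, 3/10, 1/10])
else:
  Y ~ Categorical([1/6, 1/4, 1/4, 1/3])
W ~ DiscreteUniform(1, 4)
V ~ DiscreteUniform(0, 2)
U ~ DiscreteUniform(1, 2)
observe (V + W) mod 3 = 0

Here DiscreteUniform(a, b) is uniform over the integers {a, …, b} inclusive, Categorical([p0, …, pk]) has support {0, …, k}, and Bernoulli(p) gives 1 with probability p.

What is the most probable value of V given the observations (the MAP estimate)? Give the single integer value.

Enumerate traces; 512 have nonzero weight after conditioning:
  (X=0, Z=0, Y=0, W=1, V=2, U=1) weight 1/1560
  (X=0, Z=0, Y=0, W=1, V=2, U=2) weight 1/1560
  (X=0, Z=0, Y=0, W=2, V=1, U=1) weight 1/1560
  (X=0, Z=0, Y=0, W=2, V=1, U=2) weight 1/1560
  (X=0, Z=0, Y=0, W=3, V=0, U=1) weight 1/1560
  (X=0, Z=0, Y=0, W=3, V=0, U=2) weight 1/1560
  (X=0, Z=0, Y=0, W=4, V=2, U=1) weight 1/1560
  (X=0, Z=0, Y=0, W=4, V=2, U=2) weight 1/1560
  … 504 more
Group by V:
  weight(V=0) = 1/12
  weight(V=1) = 1/12
  weight(V=2) = 1/6
Total weight = 1/12 + 1/12 + 1/6 = 1/3
P(V=0 | obs) = 1/12 / 1/3 = 1/4
P(V=1 | obs) = 1/12 / 1/3 = 1/4
P(V=2 | obs) = 1/6 / 1/3 = 1/2
argmax = 2

argmax_v P(V = v | obs) = 2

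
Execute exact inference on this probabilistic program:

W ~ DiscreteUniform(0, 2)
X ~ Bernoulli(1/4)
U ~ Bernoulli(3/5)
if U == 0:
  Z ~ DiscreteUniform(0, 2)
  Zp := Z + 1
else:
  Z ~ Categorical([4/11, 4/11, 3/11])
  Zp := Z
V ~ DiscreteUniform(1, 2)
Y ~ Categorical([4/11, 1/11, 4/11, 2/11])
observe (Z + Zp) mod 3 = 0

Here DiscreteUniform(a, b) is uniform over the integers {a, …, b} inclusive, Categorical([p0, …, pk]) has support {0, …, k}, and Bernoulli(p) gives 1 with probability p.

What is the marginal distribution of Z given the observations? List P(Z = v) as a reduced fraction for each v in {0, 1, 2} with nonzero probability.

P(Z=0) = 18/29, P(Z=1) = 11/29

Enumerate traces; 96 have nonzero weight after conditioning:
  (W=0, X=0, U=0, Z=1, V=1, Y=0) weight 1/165
  (W=0, X=0, U=0, Z=1, V=1, Y=1) weight 1/660
  (W=0, X=0, U=0, Z=1, V=1, Y=2) weight 1/165
  (W=0, X=0, U=0, Z=1, V=1, Y=3) weight 1/330
  (W=0, X=0, U=0, Z=1, V=2, Y=0) weight 1/165
  (W=0, X=0, U=0, Z=1, V=2, Y=1) weight 1/660
  (W=0, X=0, U=0, Z=1, V=2, Y=2) weight 1/165
  (W=0, X=0, U=0, Z=1, V=2, Y=3) weight 1/330
  (W=0, X=0, U=1, Z=0, V=1, Y=0) weight 6/605
  … 87 more
Group by Z:
  weight(Z=0) = 12/55
  weight(Z=1) = 2/15
Total weight = 12/55 + 2/15 = 58/165
P(Z=0 | obs) = 12/55 / 58/165 = 18/29
P(Z=1 | obs) = 2/15 / 58/165 = 11/29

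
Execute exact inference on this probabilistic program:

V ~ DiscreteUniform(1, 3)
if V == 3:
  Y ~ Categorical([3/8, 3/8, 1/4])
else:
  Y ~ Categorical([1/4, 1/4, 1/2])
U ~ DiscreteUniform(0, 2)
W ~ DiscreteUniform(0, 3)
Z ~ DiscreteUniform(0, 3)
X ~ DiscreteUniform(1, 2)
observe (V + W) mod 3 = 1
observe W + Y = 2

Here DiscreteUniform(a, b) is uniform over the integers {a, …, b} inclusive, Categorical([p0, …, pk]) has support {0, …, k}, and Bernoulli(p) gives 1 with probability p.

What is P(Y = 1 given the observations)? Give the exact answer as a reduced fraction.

Enumerate traces; 72 have nonzero weight after conditioning:
  (V=1, Y=2, U=0, W=0, Z=0, X=1) weight 1/576
  (V=1, Y=2, U=0, W=0, Z=0, X=2) weight 1/576
  (V=1, Y=2, U=0, W=0, Z=1, X=1) weight 1/576
  (V=1, Y=2, U=0, W=0, Z=1, X=2) weight 1/576
  (V=1, Y=2, U=0, W=0, Z=2, X=1) weight 1/576
  (V=1, Y=2, U=0, W=0, Z=2, X=2) weight 1/576
  (V=1, Y=2, U=0, W=0, Z=3, X=1) weight 1/576
  (V=1, Y=2, U=0, W=0, Z=3, X=2) weight 1/576
  (V=2, Y=0, U=0, W=2, Z=0, X=1) weight 1/1152
  (V=3, Y=1, U=0, W=1, Z=0, X=1) weight 1/768
  … 62 more
Group by Y:
  weight(Y=0) = 1/48
  weight(Y=1) = 1/32
  weight(Y=2) = 1/24
Total weight = 1/48 + 1/32 + 1/24 = 3/32
P(Y=0 | obs) = 1/48 / 3/32 = 2/9
P(Y=1 | obs) = 1/32 / 3/32 = 1/3
P(Y=2 | obs) = 1/24 / 3/32 = 4/9

P(Y = 1 | obs) = 1/3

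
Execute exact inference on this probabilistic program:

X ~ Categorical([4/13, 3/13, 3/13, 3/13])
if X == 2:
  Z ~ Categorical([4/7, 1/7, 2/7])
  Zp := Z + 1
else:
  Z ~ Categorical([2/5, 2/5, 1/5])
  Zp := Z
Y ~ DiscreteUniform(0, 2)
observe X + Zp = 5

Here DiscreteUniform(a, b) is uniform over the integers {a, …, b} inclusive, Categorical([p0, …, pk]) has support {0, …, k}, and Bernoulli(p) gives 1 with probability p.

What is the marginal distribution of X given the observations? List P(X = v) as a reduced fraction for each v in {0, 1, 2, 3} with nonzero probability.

P(X=2) = 10/17, P(X=3) = 7/17

Enumerate traces; 6 have nonzero weight after conditioning:
  (X=2, Z=2, Y=0) weight 2/91
  (X=2, Z=2, Y=1) weight 2/91
  (X=2, Z=2, Y=2) weight 2/91
  (X=3, Z=2, Y=0) weight 1/65
  (X=3, Z=2, Y=1) weight 1/65
  (X=3, Z=2, Y=2) weight 1/65
Group by X:
  weight(X=2) = 6/91
  weight(X=3) = 3/65
Total weight = 6/91 + 3/65 = 51/455
P(X=2 | obs) = 6/91 / 51/455 = 10/17
P(X=3 | obs) = 3/65 / 51/455 = 7/17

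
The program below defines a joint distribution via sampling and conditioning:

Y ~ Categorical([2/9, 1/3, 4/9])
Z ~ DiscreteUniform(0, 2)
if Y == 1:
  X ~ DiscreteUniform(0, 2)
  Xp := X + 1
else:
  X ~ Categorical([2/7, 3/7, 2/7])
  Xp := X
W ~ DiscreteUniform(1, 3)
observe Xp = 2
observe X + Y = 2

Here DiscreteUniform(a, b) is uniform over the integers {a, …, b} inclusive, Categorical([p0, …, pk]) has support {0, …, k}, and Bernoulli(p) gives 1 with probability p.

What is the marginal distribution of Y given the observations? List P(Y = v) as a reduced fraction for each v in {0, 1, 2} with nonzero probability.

Enumerate traces; 18 have nonzero weight after conditioning:
  (Y=0, Z=0, X=2, W=1) weight 4/567
  (Y=0, Z=0, X=2, W=2) weight 4/567
  (Y=0, Z=0, X=2, W=3) weight 4/567
  (Y=0, Z=1, X=2, W=1) weight 4/567
  (Y=0, Z=1, X=2, W=2) weight 4/567
  (Y=0, Z=1, X=2, W=3) weight 4/567
  (Y=0, Z=2, X=2, W=1) weight 4/567
  (Y=0, Z=2, X=2, W=2) weight 4/567
  (Y=1, Z=0, X=1, W=1) weight 1/81
  … 9 more
Group by Y:
  weight(Y=0) = 4/63
  weight(Y=1) = 1/9
Total weight = 4/63 + 1/9 = 11/63
P(Y=0 | obs) = 4/63 / 11/63 = 4/11
P(Y=1 | obs) = 1/9 / 11/63 = 7/11

P(Y=0) = 4/11, P(Y=1) = 7/11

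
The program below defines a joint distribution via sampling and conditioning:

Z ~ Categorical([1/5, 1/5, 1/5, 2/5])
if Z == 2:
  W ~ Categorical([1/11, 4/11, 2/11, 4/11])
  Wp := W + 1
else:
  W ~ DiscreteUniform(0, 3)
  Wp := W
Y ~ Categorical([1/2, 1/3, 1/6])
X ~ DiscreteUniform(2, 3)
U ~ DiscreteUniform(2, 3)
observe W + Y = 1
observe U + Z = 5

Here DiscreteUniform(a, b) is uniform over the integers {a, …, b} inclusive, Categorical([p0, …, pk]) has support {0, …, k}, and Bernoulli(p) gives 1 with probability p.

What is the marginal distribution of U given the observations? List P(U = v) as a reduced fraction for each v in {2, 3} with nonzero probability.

Enumerate traces; 8 have nonzero weight after conditioning:
  (Z=2, W=0, Y=1, X=2, U=3) weight 1/660
  (Z=2, W=0, Y=1, X=3, U=3) weight 1/660
  (Z=2, W=1, Y=0, X=2, U=3) weight 1/110
  (Z=2, W=1, Y=0, X=3, U=3) weight 1/110
  (Z=3, W=0, Y=1, X=2, U=2) weight 1/120
  (Z=3, W=0, Y=1, X=3, U=2) weight 1/120
  (Z=3, W=1, Y=0, X=2, U=2) weight 1/80
  (Z=3, W=1, Y=0, X=3, U=2) weight 1/80
Group by U:
  weight(U=2) = 1/24
  weight(U=3) = 7/330
Total weight = 1/24 + 7/330 = 83/1320
P(U=2 | obs) = 1/24 / 83/1320 = 55/83
P(U=3 | obs) = 7/330 / 83/1320 = 28/83

P(U=2) = 55/83, P(U=3) = 28/83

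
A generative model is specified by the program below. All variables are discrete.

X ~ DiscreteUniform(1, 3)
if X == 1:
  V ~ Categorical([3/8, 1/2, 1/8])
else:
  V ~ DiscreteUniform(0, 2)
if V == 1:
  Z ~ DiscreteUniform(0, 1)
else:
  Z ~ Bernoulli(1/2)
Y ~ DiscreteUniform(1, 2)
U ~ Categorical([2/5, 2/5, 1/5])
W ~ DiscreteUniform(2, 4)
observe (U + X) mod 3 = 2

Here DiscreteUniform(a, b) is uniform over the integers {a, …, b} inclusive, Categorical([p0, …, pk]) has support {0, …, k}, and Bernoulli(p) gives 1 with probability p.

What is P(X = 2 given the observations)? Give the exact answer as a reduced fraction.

Enumerate traces; 108 have nonzero weight after conditioning:
  (X=1, V=0, Z=0, Y=1, U=1, W=2) weight 1/240
  (X=1, V=0, Z=0, Y=1, U=1, W=3) weight 1/240
  (X=1, V=0, Z=0, Y=1, U=1, W=4) weight 1/240
  (X=1, V=0, Z=0, Y=2, U=1, W=2) weight 1/240
  (X=1, V=0, Z=0, Y=2, U=1, W=3) weight 1/240
  (X=1, V=0, Z=0, Y=2, U=1, W=4) weight 1/240
  (X=1, V=0, Z=1, Y=1, U=1, W=2) weight 1/240
  (X=1, V=0, Z=1, Y=1, U=1, W=3) weight 1/240
  (X=2, V=0, Z=0, Y=1, U=0, W=2) weight 1/270
  (X=3, V=0, Z=0, Y=1, U=2, W=2) weight 1/540
  … 98 more
Group by X:
  weight(X=1) = 2/15
  weight(X=2) = 2/15
  weight(X=3) = 1/15
Total weight = 2/15 + 2/15 + 1/15 = 1/3
P(X=1 | obs) = 2/15 / 1/3 = 2/5
P(X=2 | obs) = 2/15 / 1/3 = 2/5
P(X=3 | obs) = 1/15 / 1/3 = 1/5

P(X = 2 | obs) = 2/5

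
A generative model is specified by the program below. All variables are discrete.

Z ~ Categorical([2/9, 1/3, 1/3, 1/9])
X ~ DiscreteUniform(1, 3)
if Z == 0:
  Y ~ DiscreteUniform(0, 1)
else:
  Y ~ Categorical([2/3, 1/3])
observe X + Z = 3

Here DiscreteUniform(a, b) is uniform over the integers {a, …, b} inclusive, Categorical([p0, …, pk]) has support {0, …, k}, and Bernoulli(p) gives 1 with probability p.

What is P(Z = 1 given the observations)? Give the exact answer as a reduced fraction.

Enumerate traces; 6 have nonzero weight after conditioning:
  (Z=0, X=3, Y=0) weight 1/27
  (Z=0, X=3, Y=1) weight 1/27
  (Z=1, X=2, Y=0) weight 2/27
  (Z=1, X=2, Y=1) weight 1/27
  (Z=2, X=1, Y=0) weight 2/27
  (Z=2, X=1, Y=1) weight 1/27
Group by Z:
  weight(Z=0) = 2/27
  weight(Z=1) = 1/9
  weight(Z=2) = 1/9
Total weight = 2/27 + 1/9 + 1/9 = 8/27
P(Z=0 | obs) = 2/27 / 8/27 = 1/4
P(Z=1 | obs) = 1/9 / 8/27 = 3/8
P(Z=2 | obs) = 1/9 / 8/27 = 3/8

P(Z = 1 | obs) = 3/8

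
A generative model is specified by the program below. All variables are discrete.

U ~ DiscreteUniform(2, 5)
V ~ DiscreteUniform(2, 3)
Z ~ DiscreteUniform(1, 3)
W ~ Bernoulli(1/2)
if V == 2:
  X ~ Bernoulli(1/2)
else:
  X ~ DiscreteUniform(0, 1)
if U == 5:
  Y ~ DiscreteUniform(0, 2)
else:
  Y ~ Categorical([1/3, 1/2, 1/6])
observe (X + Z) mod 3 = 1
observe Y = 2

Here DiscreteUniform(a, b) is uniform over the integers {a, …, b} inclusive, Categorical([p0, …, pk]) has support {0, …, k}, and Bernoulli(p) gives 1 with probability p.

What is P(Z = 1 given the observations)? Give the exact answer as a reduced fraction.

Enumerate traces; 32 have nonzero weight after conditioning:
  (U=2, V=2, Z=1, W=0, X=0, Y=2) weight 1/576
  (U=2, V=2, Z=1, W=1, X=0, Y=2) weight 1/576
  (U=2, V=2, Z=3, W=0, X=1, Y=2) weight 1/576
  (U=2, V=2, Z=3, W=1, X=1, Y=2) weight 1/576
  (U=2, V=3, Z=1, W=0, X=0, Y=2) weight 1/576
  (U=2, V=3, Z=1, W=1, X=0, Y=2) weight 1/576
  (U=2, V=3, Z=3, W=0, X=1, Y=2) weight 1/576
  (U=2, V=3, Z=3, W=1, X=1, Y=2) weight 1/576
  … 24 more
Group by Z:
  weight(Z=1) = 5/144
  weight(Z=3) = 5/144
Total weight = 5/144 + 5/144 = 5/72
P(Z=1 | obs) = 5/144 / 5/72 = 1/2
P(Z=3 | obs) = 5/144 / 5/72 = 1/2

P(Z = 1 | obs) = 1/2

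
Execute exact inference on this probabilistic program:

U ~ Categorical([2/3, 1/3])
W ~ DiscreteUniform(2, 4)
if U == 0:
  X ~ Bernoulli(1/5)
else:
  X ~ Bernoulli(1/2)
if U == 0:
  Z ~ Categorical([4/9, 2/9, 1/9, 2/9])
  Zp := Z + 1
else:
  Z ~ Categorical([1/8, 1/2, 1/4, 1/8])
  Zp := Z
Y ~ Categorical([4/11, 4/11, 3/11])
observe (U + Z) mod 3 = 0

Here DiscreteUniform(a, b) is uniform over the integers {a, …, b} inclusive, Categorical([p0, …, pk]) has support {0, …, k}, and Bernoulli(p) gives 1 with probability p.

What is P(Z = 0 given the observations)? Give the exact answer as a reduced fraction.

P(Z = 0 | obs) = 32/57

Enumerate traces; 54 have nonzero weight after conditioning:
  (U=0, W=2, X=0, Z=0, Y=0) weight 128/4455
  (U=0, W=2, X=0, Z=0, Y=1) weight 128/4455
  (U=0, W=2, X=0, Z=0, Y=2) weight 32/1485
  (U=0, W=2, X=0, Z=3, Y=0) weight 64/4455
  (U=0, W=2, X=0, Z=3, Y=1) weight 64/4455
  (U=0, W=2, X=0, Z=3, Y=2) weight 16/1485
  (U=0, W=2, X=1, Z=0, Y=0) weight 32/4455
  (U=0, W=2, X=1, Z=0, Y=1) weight 32/4455
  (U=1, W=2, X=0, Z=2, Y=0) weight 1/198
  … 45 more
Group by Z:
  weight(Z=0) = 8/27
  weight(Z=2) = 1/12
  weight(Z=3) = 4/27
Total weight = 8/27 + 1/12 + 4/27 = 19/36
P(Z=0 | obs) = 8/27 / 19/36 = 32/57
P(Z=2 | obs) = 1/12 / 19/36 = 3/19
P(Z=3 | obs) = 4/27 / 19/36 = 16/57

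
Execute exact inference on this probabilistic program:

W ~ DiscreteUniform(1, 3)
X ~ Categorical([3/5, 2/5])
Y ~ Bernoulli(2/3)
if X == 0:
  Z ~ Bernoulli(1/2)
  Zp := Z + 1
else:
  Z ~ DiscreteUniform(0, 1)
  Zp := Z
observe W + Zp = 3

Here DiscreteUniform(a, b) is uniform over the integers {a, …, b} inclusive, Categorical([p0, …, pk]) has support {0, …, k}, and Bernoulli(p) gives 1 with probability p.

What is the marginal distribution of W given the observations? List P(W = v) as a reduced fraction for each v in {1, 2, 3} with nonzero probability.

Enumerate traces; 8 have nonzero weight after conditioning:
  (W=1, X=0, Y=0, Z=1) weight 1/30
  (W=1, X=0, Y=1, Z=1) weight 1/15
  (W=2, X=0, Y=0, Z=0) weight 1/30
  (W=2, X=0, Y=1, Z=0) weight 1/15
  (W=2, X=1, Y=0, Z=1) weight 1/45
  (W=2, X=1, Y=1, Z=1) weight 2/45
  (W=3, X=1, Y=0, Z=0) weight 1/45
  (W=3, X=1, Y=1, Z=0) weight 2/45
Group by W:
  weight(W=1) = 1/10
  weight(W=2) = 1/6
  weight(W=3) = 1/15
Total weight = 1/10 + 1/6 + 1/15 = 1/3
P(W=1 | obs) = 1/10 / 1/3 = 3/10
P(W=2 | obs) = 1/6 / 1/3 = 1/2
P(W=3 | obs) = 1/15 / 1/3 = 1/5

P(W=1) = 3/10, P(W=2) = 1/2, P(W=3) = 1/5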